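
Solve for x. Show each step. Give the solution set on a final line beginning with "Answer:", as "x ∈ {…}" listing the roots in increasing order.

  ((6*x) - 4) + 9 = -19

Step 1. [((6*x) - 4) + 9 = -19] 9 comes off first (subtract 9) ⇒ sub: (6*x) - 4 = -28.
Step 2. [(6*x) - 4 = -28] 4 comes off first (add 4) ⇒ sub: 6*x = -24.
Step 3. [6*x = -24] divide by the outer 6. So div: x = -4.

Answer: x ∈ {-4}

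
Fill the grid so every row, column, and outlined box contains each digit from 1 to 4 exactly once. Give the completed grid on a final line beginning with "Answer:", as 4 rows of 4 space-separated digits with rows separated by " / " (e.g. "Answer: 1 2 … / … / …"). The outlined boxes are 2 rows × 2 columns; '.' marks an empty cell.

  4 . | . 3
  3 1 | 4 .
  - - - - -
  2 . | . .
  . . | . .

Step 1. [r1c3∈{1,2}] in row 1, 1 fits only at r1c3 ⇒ r1c3=1.
Step 2. [r4c3∈{2,3}] 2 has one home in col 3: r4c3, so r4c3=2.
Step 3. [r4c2∈{3,4}] row 4 places 3 nowhere but r4c2. So r4c2=3.
Step 4. [r3c4∈{1,4}] across row 3, 1 lands solely at r3c4 ⇒ r3c4=1.
Step 5. [r2c4∈{2}] r2c4's peers cover all but 2 ⇒ r2c4=2.
Step 6. [r4c4∈{4}] r4c4 is down to just 4. So r4c4=4.
Step 7. [r1c2∈{2}] r1c2's peers cover all but 2 ⇒ r1c2=2.
Step 8. [r4c1∈{1}] nothing but 1 survives at r4c1, so r4c1=1.
Step 9. [r3c2∈{4}] nothing but 4 survives at r3c2 ⇒ r3c2=4.
Step 10. [r3c3∈{3}] r3c3 has the single candidate 3. So r3c3=3.

Answer: 4 2 1 3 / 3 1 4 2 / 2 4 3 1 / 1 3 2 4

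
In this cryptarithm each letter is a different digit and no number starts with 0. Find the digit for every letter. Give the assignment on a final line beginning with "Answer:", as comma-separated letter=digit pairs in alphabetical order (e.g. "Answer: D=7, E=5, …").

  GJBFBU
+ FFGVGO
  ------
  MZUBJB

Step 1. [col 1: U + O ≡ B (mod 10)] several values work for O in column 1 (U + O ≡ B (mod 10), carry-in 0); try O=6. So O=6.
Step 2. [col 1: U + O ≡ B (mod 10)] several values work for B in column 1 (U + O ≡ B (mod 10), carry-in 0); try B=3, so B=3.
Step 3. [col 1: U + O ≡ B (mod 10)] from column 1 (O=6, B=3, carry-in 0, digits 3,6 already taken and all letters distinct): U must equal 7 ⇒ U=7.
Step 4. [col 2: B + G ≡ J (mod 10)] no forcing yet in column 2 (carry-in 1); G=4 is free and consistent — try it ⇒ G=4.
Step 5. [col 2: B + G ≡ J (mod 10)] from column 2 (B=3, G=4, carry-in 1, digits 3,4,6,7 already taken and all letters distinct): J must equal 8, so J=8.
Step 6. [col 3: F + V ≡ B (mod 10)] no forcing yet in column 3 (carry-in 0); V=2 is free and consistent — try it. So V=2.
Step 7. [col 3: F + V ≡ B (mod 10)] from column 3 (V=2, B=3, carry-in 0, digits 2,3,4,6,7,8 already taken and all letters distinct): F must equal 1, so F=1.
Step 8. [col 5: J + F ≡ Z (mod 10)] from column 5 (J=8, F=1, carry-in 0, digits 1,2,3,4,6,7,8 already taken and all letters distinct): Z must equal 9. So Z=9.
Step 9. [col 6: G + F ≡ M (mod 10)] column 6 reads G+F+carry(0)=M with G=4, F=1; with digits 1,2,3,4,6,7,8,9 already taken and all letters distinct, the only value for M is 5, so M=5.

Answer: B=3, F=1, G=4, J=8, M=5, O=6, U=7, V=2, Z=9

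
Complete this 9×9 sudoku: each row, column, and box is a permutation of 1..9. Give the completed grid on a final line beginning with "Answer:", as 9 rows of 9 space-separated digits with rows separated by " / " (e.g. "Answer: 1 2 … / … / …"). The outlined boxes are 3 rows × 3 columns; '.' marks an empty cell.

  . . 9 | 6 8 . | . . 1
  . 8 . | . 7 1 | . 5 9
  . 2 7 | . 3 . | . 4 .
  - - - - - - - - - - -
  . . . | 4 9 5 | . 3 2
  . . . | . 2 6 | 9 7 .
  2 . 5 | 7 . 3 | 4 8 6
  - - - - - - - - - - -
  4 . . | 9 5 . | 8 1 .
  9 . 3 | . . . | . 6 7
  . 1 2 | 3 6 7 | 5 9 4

Step 1. [r8c7∈{2}] r8c7 has the single candidate 2, so r8c7=2.
Step 2. [r3c1∈{1,5,6}] in row 3, 1 fits only at r3c1, so r3c1=1.
Step 3. [r5c4∈{1,8}] r5c4 is the only open cell in box 5 admitting 8. So r5c4=8.
Step 4. [r5c1∈{3}] r5c1 has the single candidate 3. So r5c1=3.
Step 5. [r1c2∈{3,4,5}] r1c2 is the only open cell in col 2 admitting 3 ⇒ r1c2=3.
Step 6. [r2c1∈{6}] r2c1's peers cover all but 6, so r2c1=6.
Step 7. [r4c3∈{1,6,8}] r4c3 is the only open cell in col 3 admitting 8 ⇒ r4c3=8.
Step 8. [r7c2∈{6,7}] 7 has one home in row 7: r7c2 ⇒ r7c2=7.
Step 9. [r1c6∈{2,4}] r1c6 is the only open cell in row 1 admitting 4, so r1c6=4.
Step 10. [r8c4∈{1}] r8c4's peers cover all but 1, so r8c4=1.
Step 11. [r5c3∈{1,4}] across row 5, 1 lands solely at r5c3. So r5c3=1.
Step 12. [r2c7∈{3}] r2c7's peers cover all but 3. So r2c7=3.
Step 13. [r2c4∈{2}] nothing but 2 survives at r2c4 ⇒ r2c4=2.
Step 14. [r9c1∈{8}] nothing but 8 survives at r9c1 ⇒ r9c1=8.
Step 15. [r7c3∈{6}] only 6 remains possible at r7c3. So r7c3=6.
Step 16. [r5c9∈{5}] r5c9 has the single candidate 5. So r5c9=5.
Step 17. [r3c4∈{5}] r3c4 is down to just 5 ⇒ r3c4=5.
Step 18. [r6c5∈{1}] r6c5 is down to just 1. So r6c5=1.
Step 19. [r7c9∈{3}] nothing but 3 survives at r7c9, so r7c9=3.
Step 20. [r7c6∈{2}] nothing but 2 survives at r7c6 ⇒ r7c6=2.
Step 21. [r8c5∈{4}] r8c5's peers cover all but 4 ⇒ r8c5=4.
Step 22. [r2c3∈{4}] r2c3 is down to just 4. So r2c3=4.
Step 23. [r4c1∈{7}] r4c1's peers cover all but 7, so r4c1=7.
Step 24. [r3c7∈{6}] only 6 remains possible at r3c7. So r3c7=6.
Step 25. [r5c2∈{4}] r5c2 has the single candidate 4 ⇒ r5c2=4.
Step 26. [r8c2∈{5}] r8c2's peers cover all but 5 ⇒ r8c2=5.
Step 27. [r6c2∈{9}] r6c2 has the single candidate 9, so r6c2=9.
Step 28. [r4c2∈{6}] only 6 remains possible at r4c2, so r4c2=6.
Step 29. [r8c6∈{8}] only 8 remains possible at r8c6, so r8c6=8.
Step 30. [r3c6∈{9}] only 9 remains possible at r3c6, so r3c6=9.
Step 31. [r1c1∈{5}] nothing but 5 survives at r1c1, so r1c1=5.
Step 32. [r4c7∈{1}] r4c7's peers cover all but 1. So r4c7=1.
Step 33. [r1c7∈{7}] r1c7's peers cover all but 7. So r1c7=7.
Step 34. [r3c9∈{8}] r3c9 is down to just 8, so r3c9=8.
Step 35. [r1c8∈{2}] nothing but 2 survives at r1c8. So r1c8=2.

Answer: 5 3 9 6 8 4 7 2 1 / 6 8 4 2 7 1 3 5 9 / 1 2 7 5 3 9 6 4 8 / 7 6 8 4 9 5 1 3 2 / 3 4 1 8 2 6 9 7 5 / 2 9 5 7 1 3 4 8 6 / 4 7 6 9 5 2 8 1 3 / 9 5 3 1 4 8 2 6 7 / 8 1 2 3 6 7 5 9 4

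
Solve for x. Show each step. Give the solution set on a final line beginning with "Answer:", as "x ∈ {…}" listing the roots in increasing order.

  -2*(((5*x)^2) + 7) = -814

Step 1. [-2*(((5*x)^2) + 7) = -814] -2 out front; divide by -2, so div: ((5*x)^2) + 7 = 407.
Step 2. [((5*x)^2) + 7 = 407] 7 comes off first (subtract 7) ⇒ sub: (5*x)^2 = 400.
Step 3. [(5*x)^2 = 400] √ both sides: 400 ≥ 0 gives two branches. So sqrt: 5*x = 20 or -20.
Step 4. [5*x = 20 or -20] 5 out front; divide by 5 ⇒ div: x = 4 or -4.

Answer: x ∈ {-4, 4}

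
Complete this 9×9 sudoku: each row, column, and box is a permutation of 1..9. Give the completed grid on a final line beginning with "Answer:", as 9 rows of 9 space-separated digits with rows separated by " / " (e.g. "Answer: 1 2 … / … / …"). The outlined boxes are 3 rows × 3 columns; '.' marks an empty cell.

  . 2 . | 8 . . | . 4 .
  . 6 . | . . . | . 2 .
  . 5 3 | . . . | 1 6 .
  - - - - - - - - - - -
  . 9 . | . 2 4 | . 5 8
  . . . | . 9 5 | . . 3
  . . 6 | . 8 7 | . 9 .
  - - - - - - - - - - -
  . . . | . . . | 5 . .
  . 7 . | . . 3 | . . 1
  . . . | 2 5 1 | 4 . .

Step 1. [r2c6∈{9}] nothing but 9 survives at r2c6. So r2c6=9.
Step 2. [r3c1∈{4,7,8,9}] in row 3, 8 fits only at r3c1. So r3c1=8.
Step 3. [r3c9∈{7,9}] across row 3, 9 lands solely at r3c9. So r3c9=9.
Step 4. [r8c7∈{2,6,8,9}] col 7 places 9 nowhere but r8c7, so r8c7=9.
Step 5. [r7c9∈{2,6,7}] across box 9, 2 lands solely at r7c9, so r7c9=2.
Step 6. [r7c4∈{4,6,7,9}] 9 has one home in col 4: r7c4 ⇒ r7c4=9.
Step 7. [r7c5∈{4,6,7}] in box 8, 7 fits only at r7c5 ⇒ r7c5=7.
Step 8. [r6c1∈{1,2,3,4,5}] 5 has one home in row 6: r6c1 ⇒ r6c1=5.
Step 9. [r2c4∈{1,3,4,5,7}] across col 4, 5 lands solely at r2c4. So r2c4=5.
Step 10. [r2c9∈{7}] r2c9's peers cover all but 7 ⇒ r2c9=7.
Step 11. [r5c8∈{1,7}] 1 has one home in col 8: r5c8. So r5c8=1.
Step 12. [r7c6∈{6,8}] 8 has one home in col 6: r7c6. So r7c6=8.
Step 13. [r7c1∈{1,3,4,6}] row 7 places 6 nowhere but r7c1, so r7c1=6.
Step 14. [r5c4∈{6}] r5c4 is down to just 6 ⇒ r5c4=6.
Step 15. [r8c4∈{4}] only 4 remains possible at r8c4 ⇒ r8c4=4.
Step 16. [r1c7∈{3}] only 3 remains possible at r1c7. So r1c7=3.
Step 17. [r8c3∈{2,5,8}] across row 8, 5 lands solely at r8c3. So r8c3=5.
Step 18. [r5c3∈{2,4,7,8}] col 3 places 2 nowhere but r5c3. So r5c3=2.
Step 19. [r9c3∈{8,9}] 8 has one home in col 3: r9c3, so r9c3=8.
Step 20. [r9c2∈{3}] r9c2's peers cover all but 3 ⇒ r9c2=3.
Step 21. [r4c1∈{1,3,7}] r4c1 is the only open cell in col 1 admitting 3. So r4c1=3.
Step 22. [r1c3∈{1,7,9}] in col 3, 9 fits only at r1c3, so r1c3=9.
Step 23. [r4c3∈{1,7}] col 3 places 7 nowhere but r4c3. So r4c3=7.
Step 24. [r5c1∈{4}] r5c1's peers cover all but 4, so r5c1=4.
Step 25. [r2c3∈{1,4}] in box 1, 4 fits only at r2c3. So r2c3=4.
Step 26. [r2c1∈{1}] nothing but 1 survives at r2c1, so r2c1=1.
Step 27. [r6c2∈{1}] only 1 remains possible at r6c2, so r6c2=1.
Step 28. [r1c5∈{1,6}] in row 1, 1 fits only at r1c5, so r1c5=1.
Step 29. [r9c1∈{9}] r9c1 is down to just 9. So r9c1=9.
Step 30. [r3c5∈{4}] nothing but 4 survives at r3c5. So r3c5=4.
Step 31. [r5c2∈{8}] nothing but 8 survives at r5c2, so r5c2=8.
Step 32. [r4c7∈{6}] r4c7 is down to just 6 ⇒ r4c7=6.
Step 33. [r9c9∈{6}] r9c9 is down to just 6. So r9c9=6.
Step 34. [r1c9∈{5}] r1c9 has the single candidate 5. So r1c9=5.
Step 35. [r6c4∈{3}] r6c4 has the single candidate 3 ⇒ r6c4=3.
Step 36. [r1c6∈{6}] only 6 remains possible at r1c6 ⇒ r1c6=6.
Step 37. [r5c7∈{7}] only 7 remains possible at r5c7 ⇒ r5c7=7.
Step 38. [r3c4∈{7}] r3c4 has the single candidate 7 ⇒ r3c4=7.
Step 39. [r1c1∈{7}] nothing but 7 survives at r1c1, so r1c1=7.
Step 40. [r6c7∈{2}] r6c7 is down to just 2 ⇒ r6c7=2.
Step 41. [r7c2∈{4}] nothing but 4 survives at r7c2 ⇒ r7c2=4.
Step 42. [r7c8∈{3}] nothing but 3 survives at r7c8. So r7c8=3.
Step 43. [r8c5∈{6}] r8c5's peers cover all but 6. So r8c5=6.
Step 44. [r9c8∈{7}] r9c8 is down to just 7 ⇒ r9c8=7.
Step 45. [r3c6∈{2}] r3c6's peers cover all but 2. So r3c6=2.
Step 46. [r7c3∈{1}] r7c3's peers cover all but 1. So r7c3=1.
Step 47. [r6c9∈{4}] nothing but 4 survives at r6c9, so r6c9=4.
Step 48. [r2c5∈{3}] r2c5 is down to just 3, so r2c5=3.
Step 49. [r2c7∈{8}] r2c7's peers cover all but 8, so r2c7=8.
Step 50. [r8c8∈{8}] r8c8's peers cover all but 8, so r8c8=8.
Step 51. [r4c4∈{1}] nothing but 1 survives at r4c4. So r4c4=1.
Step 52. [r8c1∈{2}] r8c1 has the single candidate 2, so r8c1=2.

Answer: 7 2 9 8 1 6 3 4 5 / 1 6 4 5 3 9 8 2 7 / 8 5 3 7 4 2 1 6 9 / 3 9 7 1 2 4 6 5 8 / 4 8 2 6 9 5 7 1 3 / 5 1 6 3 8 7 2 9 4 / 6 4 1 9 7 8 5 3 2 / 2 7 5 4 6 3 9 8 1 / 9 3 8 2 5 1 4 7 6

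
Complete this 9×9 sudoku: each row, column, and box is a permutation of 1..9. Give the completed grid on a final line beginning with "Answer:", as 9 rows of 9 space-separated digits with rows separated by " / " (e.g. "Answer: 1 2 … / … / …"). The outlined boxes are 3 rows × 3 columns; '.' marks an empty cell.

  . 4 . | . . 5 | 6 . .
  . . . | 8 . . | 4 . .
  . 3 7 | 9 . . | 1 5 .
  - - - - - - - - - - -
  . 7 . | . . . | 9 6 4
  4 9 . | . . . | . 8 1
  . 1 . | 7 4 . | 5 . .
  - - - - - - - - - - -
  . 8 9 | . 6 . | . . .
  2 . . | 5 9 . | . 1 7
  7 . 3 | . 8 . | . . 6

Step 1. [r3c5∈{2}] r3c5's peers cover all but 2, so r3c5=2.
Step 2. [r9c7∈{2}] nothing but 2 survives at r9c7, so r9c7=2.
Step 3. [r7c7∈{3}] only 3 remains possible at r7c7 ⇒ r7c7=3.
Step 4. [r2c2∈{2,5,6}] across col 2, 2 lands solely at r2c2 ⇒ r2c2=2.
Step 5. [r7c1∈{1,5}] r7c1 is the only open cell in box 7 admitting 1 ⇒ r7c1=1.
Step 6. [r5c4∈{2,3,6}] across col 4, 6 lands solely at r5c4, so r5c4=6.
Step 7. [r8c6∈{3,4}] 3 has one home in row 8: r8c6 ⇒ r8c6=3.
Step 8. [r5c6∈{2}] only 2 remains possible at r5c6, so r5c6=2.
Step 9. [r5c5∈{3,5}] 3 has one home in row 5: r5c5, so r5c5=3.
Step 10. [r4c4∈{1}] r4c4's peers cover all but 1, so r4c4=1.
Step 11. [r9c4∈{4}] r9c4's peers cover all but 4. So r9c4=4.
Step 12. [r4c3∈{2,5,8}] 2 has one home in row 4: r4c3, so r4c3=2.
Step 13. [r4c1∈{3,5,8}] across row 4, 3 lands solely at r4c1. So r4c1=3.
Step 14. [r2c1∈{5,6,9}] in col 1, 5 fits only at r2c1 ⇒ r2c1=5.
Step 15. [r1c1∈{8,9}] 9 has one home in col 1: r1c1, so r1c1=9.
Step 16. [r3c9∈{8}] r3c9's peers cover all but 8, so r3c9=8.
Step 17. [r3c1∈{6}] only 6 remains possible at r3c1. So r3c1=6.
Step 18. [r2c3∈{1}] r2c3 has the single candidate 1 ⇒ r2c3=1.
Step 19. [r2c5∈{7}] r2c5 is down to just 7, so r2c5=7.
Step 20. [r6c1∈{8}] r6c1 is down to just 8. So r6c1=8.
Step 21. [r1c8∈{2,3,7}] r1c8 is the only open cell in row 1 admitting 7 ⇒ r1c8=7.
Step 22. [r1c9∈{2,3}] across row 1, 2 lands solely at r1c9. So r1c9=2.
Step 23. [r2c9∈{3,9}] 9 has one home in col 9: r2c9, so r2c9=9.
Step 24. [r8c3∈{4,6}] r8c3 is the only open cell in row 8 admitting 4, so r8c3=4.
Step 25. [r6c8∈{2,3}] in row 6, 2 fits only at r6c8 ⇒ r6c8=2.
Step 26. [r9c2∈{5}] nothing but 5 survives at r9c2, so r9c2=5.
Step 27. [r7c8∈{4}] only 4 remains possible at r7c8, so r7c8=4.
Step 28. [r5c3∈{5}] r5c3's peers cover all but 5 ⇒ r5c3=5.
Step 29. [r9c8∈{9}] r9c8's peers cover all but 9, so r9c8=9.
Step 30. [r2c8∈{3}] only 3 remains possible at r2c8, so r2c8=3.
Step 31. [r3c6∈{4}] nothing but 4 survives at r3c6. So r3c6=4.
Step 32. [r5c7∈{7}] r5c7's peers cover all but 7 ⇒ r5c7=7.
Step 33. [r7c9∈{5}] r7c9's peers cover all but 5. So r7c9=5.
Step 34. [r7c4∈{2}] r7c4 has the single candidate 2, so r7c4=2.
Step 35. [r1c4∈{3}] nothing but 3 survives at r1c4, so r1c4=3.
Step 36. [r8c2∈{6}] nothing but 6 survives at r8c2 ⇒ r8c2=6.
Step 37. [r4c5∈{5}] r4c5 has the single candidate 5, so r4c5=5.
Step 38. [r7c6∈{7}] r7c6's peers cover all but 7. So r7c6=7.
Step 39. [r6c6∈{9}] only 9 remains possible at r6c6 ⇒ r6c6=9.
Step 40. [r2c6∈{6}] nothing but 6 survives at r2c6 ⇒ r2c6=6.
Step 41. [r9c6∈{1}] r9c6 has the single candidate 1, so r9c6=1.
Step 42. [r6c9∈{3}] only 3 remains possible at r6c9 ⇒ r6c9=3.
Step 43. [r1c3∈{8}] r1c3's peers cover all but 8 ⇒ r1c3=8.
Step 44. [r8c7∈{8}] nothing but 8 survives at r8c7 ⇒ r8c7=8.
Step 45. [r1c5∈{1}] nothing but 1 survives at r1c5 ⇒ r1c5=1.
Step 46. [r6c3∈{6}] r6c3 is down to just 6. So r6c3=6.
Step 47. [r4c6∈{8}] r4c6 has the single candidate 8, so r4c6=8.

Answer: 9 4 8 3 1 5 6 7 2 / 5 2 1 8 7 6 4 3 9 / 6 3 7 9 2 4 1 5 8 / 3 7 2 1 5 8 9 6 4 / 4 9 5 6 3 2 7 8 1 / 8 1 6 7 4 9 5 2 3 / 1 8 9 2 6 7 3 4 5 / 2 6 4 5 9 3 8 1 7 / 7 5 3 4 8 1 2 9 6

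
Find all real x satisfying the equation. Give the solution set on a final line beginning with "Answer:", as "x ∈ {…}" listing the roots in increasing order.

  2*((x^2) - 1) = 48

Step 1. [2*((x^2) - 1) = 48] LHS = 2·(…); ÷2 both sides. So div: (x^2) - 1 = 24.
Step 2. [(x^2) - 1 = 24] peel the -1: add 1 from each side, so sub: x^2 = 25.
Step 3. [x^2 = 25] √ both sides: 25 ≥ 0 gives two branches, so sqrt: x = 5 or -5.

Answer: x ∈ {-5, 5}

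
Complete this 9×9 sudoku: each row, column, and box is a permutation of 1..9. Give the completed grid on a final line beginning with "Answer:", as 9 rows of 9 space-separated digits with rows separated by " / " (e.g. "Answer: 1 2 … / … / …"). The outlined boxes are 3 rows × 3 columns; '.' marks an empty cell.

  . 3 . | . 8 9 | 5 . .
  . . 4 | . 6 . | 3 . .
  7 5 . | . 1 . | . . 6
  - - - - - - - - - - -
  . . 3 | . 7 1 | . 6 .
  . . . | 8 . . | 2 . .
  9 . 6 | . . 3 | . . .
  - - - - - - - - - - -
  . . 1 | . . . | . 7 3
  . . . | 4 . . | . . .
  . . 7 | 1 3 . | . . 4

Step 1. [r7c4∈{2,5,6,9}] in col 4, 6 fits only at r7c4 ⇒ r7c4=6.
Step 2. [r1c3∈{2}] r1c3 is down to just 2. So r1c3=2.
Step 3. [r5c3∈{5}] r5c3's peers cover all but 5, so r5c3=5.
Step 4. [r6c7∈{1,4,7,8}] 7 has one home in col 7: r6c7 ⇒ r6c7=7.
Step 5. [r8c7∈{1,6,8,9}] across col 7, 1 lands solely at r8c7. So r8c7=1.
Step 6. [r4c4∈{2,5,9}] in col 4, 9 fits only at r4c4, so r4c4=9.
Step 7. [r5c5∈{4}] only 4 remains possible at r5c5. So r5c5=4.
Step 8. [r5c1∈{1}] r5c1 has the single candidate 1. So r5c1=1.
Step 9. [r2c1∈{8}] nothing but 8 survives at r2c1, so r2c1=8.
Step 10. [r8c3∈{8,9}] across col 3, 8 lands solely at r8c3, so r8c3=8.
Step 11. [r1c8∈{1,4}] r1c8 is the only open cell in row 1 admitting 4. So r1c8=4.
Step 12. [r6c2∈{2,4,8}] 4 has one home in row 6: r6c2, so r6c2=4.
Step 13. [r1c9∈{1,7}] across row 1, 1 lands solely at r1c9 ⇒ r1c9=1.
Step 14. [r9c7∈{6,8,9}] col 7 places 6 nowhere but r9c7. So r9c7=6.
Step 15. [r2c9∈{2,7,9}] in col 9, 7 fits only at r2c9, so r2c9=7.
Step 16. [r8c9∈{2,5,9}] across col 9, 2 lands solely at r8c9 ⇒ r8c9=2.
Step 17. [r4c1∈{2}] r4c1 has the single candidate 2. So r4c1=2.
Step 18. [r9c1∈{5}] r9c1's peers cover all but 5. So r9c1=5.
Step 19. [r8c8∈{5,9}] 5 has one home in box 9: r8c8 ⇒ r8c8=5.
Step 20. [r3c3∈{9}] r3c3 is down to just 9, so r3c3=9.
Step 21. [r7c7∈{8,9}] in col 7, 9 fits only at r7c7, so r7c7=9.
Step 22. [r9c8∈{8}] r9c8 has the single candidate 8 ⇒ r9c8=8.
Step 23. [r9c6∈{2}] r9c6's peers cover all but 2 ⇒ r9c6=2.
Step 24. [r6c9∈{5,8}] 8 has one home in row 6: r6c9. So r6c9=8.
Step 25. [r8c2∈{6,9}] 6 has one home in col 2: r8c2. So r8c2=6.
Step 26. [r6c5∈{2,5}] in col 5, 2 fits only at r6c5. So r6c5=2.
Step 27. [r2c8∈{2,9}] row 2 places 9 nowhere but r2c8, so r2c8=9.
Step 28. [r2c4∈{2,5}] 2 has one home in row 2: r2c4, so r2c4=2.
Step 29. [r7c5∈{5}] only 5 remains possible at r7c5. So r7c5=5.
Step 30. [r9c2∈{9}] r9c2's peers cover all but 9 ⇒ r9c2=9.
Step 31. [r5c6∈{6}] r5c6's peers cover all but 6. So r5c6=6.
Step 32. [r6c8∈{1}] only 1 remains possible at r6c8 ⇒ r6c8=1.
Step 33. [r2c6∈{5}] only 5 remains possible at r2c6. So r2c6=5.
Step 34. [r3c7∈{8}] r3c7's peers cover all but 8. So r3c7=8.
Step 35. [r8c1∈{3}] nothing but 3 survives at r8c1 ⇒ r8c1=3.
Step 36. [r3c6∈{4}] r3c6 has the single candidate 4 ⇒ r3c6=4.
Step 37. [r4c9∈{5}] r4c9's peers cover all but 5, so r4c9=5.
Step 38. [r1c1∈{6}] r1c1 has the single candidate 6, so r1c1=6.
Step 39. [r5c9∈{9}] nothing but 9 survives at r5c9 ⇒ r5c9=9.
Step 40. [r7c2∈{2}] only 2 remains possible at r7c2 ⇒ r7c2=2.
Step 41. [r2c2∈{1}] r2c2 has the single candidate 1, so r2c2=1.
Step 42. [r6c4∈{5}] r6c4 has the single candidate 5, so r6c4=5.
Step 43. [r3c8∈{2}] r3c8 has the single candidate 2, so r3c8=2.
Step 44. [r8c5∈{9}] nothing but 9 survives at r8c5, so r8c5=9.
Step 45. [r7c6∈{8}] r7c6 is down to just 8 ⇒ r7c6=8.
Step 46. [r5c2∈{7}] r5c2's peers cover all but 7 ⇒ r5c2=7.
Step 47. [r5c8∈{3}] nothing but 3 survives at r5c8 ⇒ r5c8=3.
Step 48. [r7c1∈{4}] r7c1 is down to just 4. So r7c1=4.
Step 49. [r3c4∈{3}] r3c4's peers cover all but 3. So r3c4=3.
Step 50. [r8c6∈{7}] r8c6's peers cover all but 7. So r8c6=7.
Step 51. [r1c4∈{7}] nothing but 7 survives at r1c4, so r1c4=7.
Step 52. [r4c2∈{8}] nothing but 8 survives at r4c2 ⇒ r4c2=8.
Step 53. [r4c7∈{4}] r4c7's peers cover all but 4. So r4c7=4.

Answer: 6 3 2 7 8 9 5 4 1 / 8 1 4 2 6 5 3 9 7 / 7 5 9 3 1 4 8 2 6 / 2 8 3 9 7 1 4 6 5 / 1 7 5 8 4 6 2 3 9 / 9 4 6 5 2 3 7 1 8 / 4 2 1 6 5 8 9 7 3 / 3 6 8 4 9 7 1 5 2 / 5 9 7 1 3 2 6 8 4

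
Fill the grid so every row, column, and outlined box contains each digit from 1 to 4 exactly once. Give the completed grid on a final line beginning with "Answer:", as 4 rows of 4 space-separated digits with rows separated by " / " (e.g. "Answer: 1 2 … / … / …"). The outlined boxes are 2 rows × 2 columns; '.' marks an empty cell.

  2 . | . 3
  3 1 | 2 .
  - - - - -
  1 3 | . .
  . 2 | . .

Step 1. [r3c3∈{4}] nothing but 4 survives at r3c3. So r3c3=4.
Step 2. [r4c4∈{1}] r4c4 has the single candidate 1 ⇒ r4c4=1.
Step 3. [r4c1∈{4}] r4c1 has the single candidate 4 ⇒ r4c1=4.
Step 4. [r3c4∈{2}] r3c4 is down to just 2 ⇒ r3c4=2.
Step 5. [r4c3∈{3}] nothing but 3 survives at r4c3. So r4c3=3.
Step 6. [r1c3∈{1}] only 1 remains possible at r1c3 ⇒ r1c3=1.
Step 7. [r1c2∈{4}] only 4 remains possible at r1c2 ⇒ r1c2=4.
Step 8. [r2c4∈{4}] only 4 remains possible at r2c4 ⇒ r2c4=4.

Answer: 2 4 1 3 / 3 1 2 4 / 1 3 4 2 / 4 2 3 1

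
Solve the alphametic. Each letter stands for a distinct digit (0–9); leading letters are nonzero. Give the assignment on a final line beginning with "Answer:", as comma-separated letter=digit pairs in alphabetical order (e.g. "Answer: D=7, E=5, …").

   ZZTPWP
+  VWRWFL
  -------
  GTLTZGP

Step 1. [col 1: P + L ≡ P (mod 10)] from column 1 (nothing yet, carry-in 0, all letters distinct, none taken yet): L must equal 0 ⇒ L=0.
Step 2. [col 1: P + L ≡ P (mod 10)] P=8 is one option consistent with column 1 (P + L ≡ P (mod 10), carry-in 0) — take it. So P=8.
Step 3. [col 2: W + F ≡ G (mod 10)] column 2 (W + F ≡ G (mod 10), carry-in 0) doesn't pin W yet; pick W=5 and continue ⇒ W=5.
Step 4. [col 2: W + F ≡ G (mod 10)] G=1 is one option consistent with column 2 (W + F ≡ G (mod 10), carry-in 0) — take it. So G=1.
Step 5. [col 2: W + F ≡ G (mod 10)] from column 2 (W=5, G=1, carry-in 0, digits 0,1,5,8 already taken and all letters distinct): F must equal 6 ⇒ F=6.
Step 6. [col 3: P + W ≡ Z (mod 10)] column 3 reads P+W+carry(1)=Z with P=8, W=5; with digits 0,1,5,6,8 already taken and all letters distinct, the only value for Z is 4, so Z=4.
Step 7. [col 4: T + R ≡ T (mod 10)] in column 4 we have T+R≡T with carry-in 1; given nothing yet and digits 0,1,4,5,6,8 already taken and all letters distinct, that pins R to 9, so R=9.
Step 8. [col 4: T + R ≡ T (mod 10)] no forcing yet in column 4 (carry-in 1); T=2 is free and consistent — try it, so T=2.
Step 9. [col 6: Z + V ≡ T (mod 10)] in column 6 we have Z+V≡T with carry-in 1; given Z=4, T=2 and digits 0,1,2,4,5,6,8,9 already taken and all letters distinct, that pins V to 7 ⇒ V=7.

Answer: F=6, G=1, L=0, P=8, R=9, T=2, V=7, W=5, Z=4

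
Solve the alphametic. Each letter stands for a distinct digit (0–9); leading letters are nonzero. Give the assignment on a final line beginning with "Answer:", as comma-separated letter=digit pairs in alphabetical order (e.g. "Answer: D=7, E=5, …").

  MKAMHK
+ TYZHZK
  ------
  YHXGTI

Step 1. [col 1: K + K ≡ I (mod 10)] column 1 (K + K ≡ I (mod 10), carry-in 0) doesn't pin K yet; pick K=5 and continue ⇒ K=5.
Step 2. [col 1: K + K ≡ I (mod 10)] column 1 reads K+K+carry(0)=I with K=5; with digits 5 already taken and all letters distinct, the only value for I is 0 ⇒ I=0.
Step 3. [col 2: H + Z ≡ T (mod 10)] column 2 (H + Z ≡ T (mod 10), carry-in 1) doesn't pin T yet; pick T=6 and continue, so T=6.
Step 4. [col 2: H + Z ≡ T (mod 10)] no forcing yet in column 2 (carry-in 1); Z=2 is free and consistent — try it, so Z=2.
Step 5. [col 2: H + Z ≡ T (mod 10)] in column 2 we have H+Z≡T with carry-in 1; given Z=2, T=6 and digits 0,2,5,6 already taken and all letters distinct, that pins H to 3 ⇒ H=3.
Step 6. [col 3: M + H ≡ G (mod 10)] M=1 is one option consistent with column 3 (M + H ≡ G (mod 10), carry-in 0) — take it ⇒ M=1.
Step 7. [col 3: M + H ≡ G (mod 10)] column 3: given M=1, H=3, carry-in 0, and digits 0,1,2,3,5,6 already taken and all letters distinct, M+H≡G (mod 10) forces G=4. So G=4.
Step 8. [col 4: A + Z ≡ X (mod 10)] from column 4 (Z=2, carry-in 0, digits 0,1,2,3,4,5,6 already taken and all letters distinct): X must equal 9 ⇒ X=9.
Step 9. [col 4: A + Z ≡ X (mod 10)] column 4: given Z=2, X=9, carry-in 0, and digits 0,1,2,3,4,5,6,9 already taken and all letters distinct, A+Z≡X (mod 10) forces A=7. So A=7.
Step 10. [col 5: K + Y ≡ H (mod 10)] from column 5 (K=5, H=3, carry-in 0, digits 0,1,2,3,4,5,6,7,9 already taken and all letters distinct): Y must equal 8 ⇒ Y=8.

Answer: A=7, G=4, H=3, I=0, K=5, M=1, T=6, X=9, Y=8, Z=2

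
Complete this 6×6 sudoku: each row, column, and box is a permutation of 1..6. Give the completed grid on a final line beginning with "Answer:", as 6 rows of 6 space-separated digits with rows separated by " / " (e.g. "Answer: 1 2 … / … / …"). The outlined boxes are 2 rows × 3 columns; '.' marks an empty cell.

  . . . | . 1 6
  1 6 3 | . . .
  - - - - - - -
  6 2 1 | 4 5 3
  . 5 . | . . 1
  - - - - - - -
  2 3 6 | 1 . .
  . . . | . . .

Step 1. [r5c6∈{4,5}] row 5 places 5 nowhere but r5c6. So r5c6=5.
Step 2. [r6c5∈{2,3,4,6}] col 5 places 3 nowhere but r6c5 ⇒ r6c5=3.
Step 3. [r1c2∈{4}] r1c2's peers cover all but 4, so r1c2=4.
Step 4. [r1c1∈{5}] r1c1 has the single candidate 5, so r1c1=5.
Step 5. [r6c1∈{4}] r6c1 is down to just 4. So r6c1=4.
Step 6. [r2c6∈{2,4}] in col 6, 4 fits only at r2c6. So r2c6=4.
Step 7. [r2c5∈{2}] r2c5's peers cover all but 2. So r2c5=2.
Step 8. [r4c4∈{2,6}] across row 4, 2 lands solely at r4c4, so r4c4=2.
Step 9. [r4c3∈{4}] r4c3 is down to just 4, so r4c3=4.
Step 10. [r1c3∈{2}] r1c3 has the single candidate 2, so r1c3=2.
Step 11. [r4c5∈{6}] r4c5 is down to just 6 ⇒ r4c5=6.
Step 12. [r6c4∈{6}] nothing but 6 survives at r6c4 ⇒ r6c4=6.
Step 13. [r6c3∈{5}] nothing but 5 survives at r6c3. So r6c3=5.
Step 14. [r1c4∈{3}] r1c4's peers cover all but 3 ⇒ r1c4=3.
Step 15. [r6c2∈{1}] r6c2 has the single candidate 1 ⇒ r6c2=1.
Step 16. [r4c1∈{3}] only 3 remains possible at r4c1. So r4c1=3.
Step 17. [r5c5∈{4}] r5c5 is down to just 4. So r5c5=4.
Step 18. [r2c4∈{5}] r2c4 has the single candidate 5. So r2c4=5.
Step 19. [r6c6∈{2}] nothing but 2 survives at r6c6. So r6c6=2.

Answer: 5 4 2 3 1 6 / 1 6 3 5 2 4 / 6 2 1 4 5 3 / 3 5 4 2 6 1 / 2 3 6 1 4 5 / 4 1 5 6 3 2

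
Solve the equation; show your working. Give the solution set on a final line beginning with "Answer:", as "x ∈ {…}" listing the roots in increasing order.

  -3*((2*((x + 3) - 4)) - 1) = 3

Step 1. [-3*((2*((x + 3) - 4)) - 1) = 3] divide by the outer -3. So div: (2*((x + 3) - 4)) - 1 = -1.
Step 2. [(2*((x + 3) - 4)) - 1 = -1] the outer -1 inverts by adding 1. So sub: 2*((x + 3) - 4) = 0.
Step 3. [2*((x + 3) - 4) = 0] LHS = 2·(…); ÷2 both sides ⇒ div: (x + 3) - 4 = 0.
Step 4. [(x + 3) - 4 = 0] the outer -4 inverts by adding 4 ⇒ sub: x + 3 = 4.
Step 5. [x + 3 = 4] 3 comes off first (subtract 3). So sub: x = 1.

Answer: x ∈ {1}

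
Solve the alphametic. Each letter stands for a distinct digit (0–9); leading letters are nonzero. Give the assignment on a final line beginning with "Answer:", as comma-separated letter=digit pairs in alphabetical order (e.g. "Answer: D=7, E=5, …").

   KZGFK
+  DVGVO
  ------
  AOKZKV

Step 1. [col 1: K + O ≡ V (mod 10)] several values work for O in column 1 (K + O ≡ V (mod 10), carry-in 0); try O=6. So O=6.
Step 2. [col 1: K + O ≡ V (mod 10)] no forcing yet in column 1 (carry-in 0); V=5 is free and consistent — try it. So V=5.
Step 3. [A] the sum has 6 digits but both addends have 5; that extra leading digit A is the final carry, namely 1, so A=1.
Step 4. [col 1: K + O ≡ V (mod 10)] column 1 reads K+O+carry(0)=V with O=6, V=5; with digits 1,5,6 already taken and all letters distinct, the only value for K is 9 ⇒ K=9.
Step 5. [col 2: F + V ≡ K (mod 10)] from column 2 (V=5, K=9, carry-in 1, digits 1,5,6,9 already taken and all letters distinct): F must equal 3, so F=3.
Step 6. [col 3: G + G ≡ Z (mod 10)] G=2 is one option consistent with column 3 (G + G ≡ Z (mod 10), carry-in 0) — take it, so G=2.
Step 7. [col 3: G + G ≡ Z (mod 10)] from column 3 (G=2, carry-in 0, digits 1,2,3,5,6,9 already taken and all letters distinct): Z must equal 4 ⇒ Z=4.
Step 8. [col 5: K + D ≡ O (mod 10)] column 5: given K=9, O=6, carry-in 0, and digits 1,2,3,4,5,6,9 already taken and all letters distinct, K+D≡O (mod 10) forces D=7 ⇒ D=7.

Answer: A=1, D=7, F=3, G=2, K=9, O=6, V=5, Z=4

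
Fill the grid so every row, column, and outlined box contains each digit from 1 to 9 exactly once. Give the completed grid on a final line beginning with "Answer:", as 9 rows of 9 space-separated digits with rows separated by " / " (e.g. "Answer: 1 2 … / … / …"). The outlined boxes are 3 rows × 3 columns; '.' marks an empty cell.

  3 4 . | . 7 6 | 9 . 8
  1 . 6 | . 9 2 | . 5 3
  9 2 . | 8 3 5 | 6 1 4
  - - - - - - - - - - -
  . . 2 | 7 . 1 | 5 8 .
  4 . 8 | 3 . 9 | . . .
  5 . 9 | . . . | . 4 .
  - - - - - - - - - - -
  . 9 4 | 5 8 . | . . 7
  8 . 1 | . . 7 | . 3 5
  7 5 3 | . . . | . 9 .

Step 1. [r4c1∈{6}] only 6 remains possible at r4c1 ⇒ r4c1=6.
Step 2. [r9c5∈{1,2,4,6}] across col 5, 1 lands solely at r9c5. So r9c5=1.
Step 3. [r5c8∈{2,6,7}] 7 has one home in col 8: r5c8, so r5c8=7.
Step 4. [r9c6∈{4}] nothing but 4 survives at r9c6, so r9c6=4.
Step 5. [r6c2∈{1,3,7}] across row 6, 7 lands solely at r6c2 ⇒ r6c2=7.
Step 6. [r7c7∈{1,2}] in row 7, 1 fits only at r7c7. So r7c7=1.
Step 7. [r5c7∈{2}] r5c7 has the single candidate 2 ⇒ r5c7=2.
Step 8. [r9c9∈{2,6}] col 9 places 2 nowhere but r9c9 ⇒ r9c9=2.
Step 9. [r9c4∈{6}] nothing but 6 survives at r9c4, so r9c4=6.
Step 10. [r8c5∈{2}] only 2 remains possible at r8c5. So r8c5=2.
Step 11. [r6c9∈{1,6}] in row 6, 1 fits only at r6c9, so r6c9=1.
Step 12. [r5c5∈{5,6}] in row 5, 5 fits only at r5c5, so r5c5=5.
Step 13. [r6c4∈{2}] r6c4 is down to just 2, so r6c4=2.
Step 14. [r8c2∈{6}] r8c2 is down to just 6 ⇒ r8c2=6.
Step 15. [r9c7∈{8}] r9c7 is down to just 8. So r9c7=8.
Step 16. [r2c7∈{7}] only 7 remains possible at r2c7, so r2c7=7.
Step 17. [r5c9∈{6}] only 6 remains possible at r5c9 ⇒ r5c9=6.
Step 18. [r2c4∈{4}] only 4 remains possible at r2c4, so r2c4=4.
Step 19. [r4c2∈{3}] r4c2's peers cover all but 3. So r4c2=3.
Step 20. [r4c9∈{9}] r4c9 has the single candidate 9, so r4c9=9.
Step 21. [r2c2∈{8}] nothing but 8 survives at r2c2, so r2c2=8.
Step 22. [r6c7∈{3}] r6c7 has the single candidate 3. So r6c7=3.
Step 23. [r3c3∈{7}] r3c3 is down to just 7 ⇒ r3c3=7.
Step 24. [r1c8∈{2}] r1c8's peers cover all but 2. So r1c8=2.
Step 25. [r7c6∈{3}] r7c6's peers cover all but 3 ⇒ r7c6=3.
Step 26. [r1c3∈{5}] r1c3 is down to just 5 ⇒ r1c3=5.
Step 27. [r8c4∈{9}] only 9 remains possible at r8c4. So r8c4=9.
Step 28. [r7c1∈{2}] nothing but 2 survives at r7c1. So r7c1=2.
Step 29. [r4c5∈{4}] r4c5 has the single candidate 4. So r4c5=4.
Step 30. [r6c5∈{6}] r6c5's peers cover all but 6, so r6c5=6.
Step 31. [r1c4∈{1}] r1c4 is down to just 1. So r1c4=1.
Step 32. [r7c8∈{6}] r7c8 has the single candidate 6. So r7c8=6.
Step 33. [r6c6∈{8}] r6c6 has the single candidate 8, so r6c6=8.
Step 34. [r8c7∈{4}] r8c7's peers cover all but 4, so r8c7=4.
Step 35. [r5c2∈{1}] r5c2 is down to just 1. So r5c2=1.

Answer: 3 4 5 1 7 6 9 2 8 / 1 8 6 4 9 2 7 5 3 / 9 2 7 8 3 5 6 1 4 / 6 3 2 7 4 1 5 8 9 / 4 1 8 3 5 9 2 7 6 / 5 7 9 2 6 8 3 4 1 / 2 9 4 5 8 3 1 6 7 / 8 6 1 9 2 7 4 3 5 / 7 5 3 6 1 4 8 9 2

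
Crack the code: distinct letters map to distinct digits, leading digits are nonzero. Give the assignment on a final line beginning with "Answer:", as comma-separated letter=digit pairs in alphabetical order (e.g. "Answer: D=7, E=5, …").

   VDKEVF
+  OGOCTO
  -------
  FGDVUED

Step 1. [col 1: F + O ≡ D (mod 10)] several values work for O in column 1 (F + O ≡ D (mod 10), carry-in 0); try O=2. So O=2.
Step 2. [col 1: F + O ≡ D (mod 10)] D=3 is one option consistent with column 1 (F + O ≡ D (mod 10), carry-in 0) — take it ⇒ D=3.
Step 3. [col 1: F + O ≡ D (mod 10)] from column 1 (O=2, D=3, carry-in 0, digits 2,3 already taken and all letters distinct): F must equal 1. So F=1.
Step 4. [col 2: V + T ≡ E (mod 10)] T=9 is one option consistent with column 2 (V + T ≡ E (mod 10), carry-in 0) — take it, so T=9.
Step 5. [col 2: V + T ≡ E (mod 10)] no forcing yet in column 2 (carry-in 0); V=8 is free and consistent — try it. So V=8.
Step 6. [col 2: V + T ≡ E (mod 10)] column 2 reads V+T+carry(0)=E with V=8, T=9; with digits 1,2,3,8,9 already taken and all letters distinct, the only value for E is 7 ⇒ E=7.
Step 7. [col 3: E + C ≡ U (mod 10)] column 3: given E=7, carry-in 1, and digits 1,2,3,7,8,9 already taken and all letters distinct, E+C≡U (mod 10) forces C=6. So C=6.
Step 8. [col 3: E + C ≡ U (mod 10)] column 3 reads E+C+carry(1)=U with E=7, C=6; with digits 1,2,3,6,7,8,9 already taken and all letters distinct, the only value for U is 4 ⇒ U=4.
Step 9. [col 4: K + O ≡ V (mod 10)] from column 4 (O=2, V=8, carry-in 1, digits 1,2,3,4,6,7,8,9 already taken and all letters distinct): K must equal 5, so K=5.
Step 10. [col 5: D + G ≡ D (mod 10)] in column 5 we have D+G≡D with carry-in 0; given D=3 and digits 1,2,3,4,5,6,7,8,9 already taken and all letters distinct, that pins G to 0, so G=0.

Answer: C=6, D=3, E=7, F=1, G=0, K=5, O=2, T=9, U=4, V=8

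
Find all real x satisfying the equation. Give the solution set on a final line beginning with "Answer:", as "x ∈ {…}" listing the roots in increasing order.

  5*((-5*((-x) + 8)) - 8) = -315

Step 1. [5*((-5*((-x) + 8)) - 8) = -315] leading coefficient 5: divide by 5. So div: (-5*((-x) + 8)) - 8 = -63.
Step 2. [(-5*((-x) + 8)) - 8 = -63] 8 comes off first (add 8) ⇒ sub: -5*((-x) + 8) = -55.
Step 3. [-5*((-x) + 8) = -55] divide by the outer -5, so div: (-x) + 8 = 11.
Step 4. [(-x) + 8 = 11] subtract 8: x sits inside (… + 8) ⇒ sub: -x = 3.
Step 5. [-x = 3] flip signs both sides ⇒ neg: x = -3.

Answer: x ∈ {-3}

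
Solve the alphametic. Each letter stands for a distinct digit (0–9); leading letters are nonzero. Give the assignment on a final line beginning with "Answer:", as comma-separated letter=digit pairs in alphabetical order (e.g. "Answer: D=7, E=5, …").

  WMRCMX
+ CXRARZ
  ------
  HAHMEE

Step 1. [col 1: X + Z ≡ E (mod 10)] column 1 (X + Z ≡ E (mod 10), carry-in 0) doesn't pin E yet; pick E=2 and continue ⇒ E=2.
Step 2. [col 1: X + Z ≡ E (mod 10)] several values work for Z in column 1 (X + Z ≡ E (mod 10), carry-in 0); try Z=9. So Z=9.
Step 3. [col 1: X + Z ≡ E (mod 10)] column 1: given Z=9, E=2, carry-in 0, and digits 2,9 already taken and all letters distinct, X+Z≡E (mod 10) forces X=3 ⇒ X=3.
Step 4. [col 2: M + R ≡ E (mod 10)] M=7 is one option consistent with column 2 (M + R ≡ E (mod 10), carry-in 1) — take it ⇒ M=7.
Step 5. [col 2: M + R ≡ E (mod 10)] column 2: given M=7, E=2, carry-in 1, and digits 2,3,7,9 already taken and all letters distinct, M+R≡E (mod 10) forces R=4 ⇒ R=4.
Step 6. [col 3: C + A ≡ M (mod 10)] A=0 is one option consistent with column 3 (C + A ≡ M (mod 10), carry-in 1) — take it, so A=0.
Step 7. [col 3: C + A ≡ M (mod 10)] from column 3 (A=0, M=7, carry-in 1, digits 0,2,3,4,7,9 already taken and all letters distinct): C must equal 6, so C=6.
Step 8. [col 4: R + R ≡ H (mod 10)] in column 4 we have R+R≡H with carry-in 0; given R=4 and digits 0,2,3,4,6,7,9 already taken and all letters distinct, that pins H to 8, so H=8.
Step 9. [col 6: W + C ≡ H (mod 10)] column 6 reads W+C+carry(1)=H with C=6, H=8; with digits 0,2,3,4,6,7,8,9 already taken and all letters distinct, the only value for W is 1 ⇒ W=1.

Answer: A=0, C=6, E=2, H=8, M=7, R=4, W=1, X=3, Z=9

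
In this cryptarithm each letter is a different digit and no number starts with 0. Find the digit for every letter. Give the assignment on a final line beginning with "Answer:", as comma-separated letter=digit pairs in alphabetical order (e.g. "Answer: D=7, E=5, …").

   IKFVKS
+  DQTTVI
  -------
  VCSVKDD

Step 1. [col 1: S + I ≡ D (mod 10)] S=7 is one option consistent with column 1 (S + I ≡ D (mod 10), carry-in 0) — take it. So S=7.
Step 2. [col 1: S + I ≡ D (mod 10)] I=9 is one option consistent with column 1 (S + I ≡ D (mod 10), carry-in 0) — take it. So I=9.
Step 3. [V] V is the leading digit of a 7-digit sum of two 6-digit numbers; the final carry is exactly 1, so V=1.
Step 4. [col 1: S + I ≡ D (mod 10)] from column 1 (S=7, I=9, carry-in 0, digits 1,7,9 already taken and all letters distinct): D must equal 6 ⇒ D=6.
Step 5. [col 2: K + V ≡ D (mod 10)] in column 2 we have K+V≡D with carry-in 1; given V=1, D=6 and digits 1,6,7,9 already taken and all letters distinct, that pins K to 4. So K=4.
Step 6. [col 3: V + T ≡ K (mod 10)] column 3: given V=1, K=4, carry-in 0, and digits 1,4,6,7,9 already taken and all letters distinct, V+T≡K (mod 10) forces T=3. So T=3.
Step 7. [col 4: F + T ≡ V (mod 10)] from column 4 (T=3, V=1, carry-in 0, digits 1,3,4,6,7,9 already taken and all letters distinct): F must equal 8. So F=8.
Step 8. [col 5: K + Q ≡ S (mod 10)] from column 5 (K=4, S=7, carry-in 1, digits 1,3,4,6,7,8,9 already taken and all letters distinct): Q must equal 2, so Q=2.
Step 9. [col 6: I + D ≡ C (mod 10)] from column 6 (I=9, D=6, carry-in 0, digits 1,2,3,4,6,7,8,9 already taken and all letters distinct): C must equal 5 ⇒ C=5.

Answer: C=5, D=6, F=8, I=9, K=4, Q=2, S=7, T=3, V=1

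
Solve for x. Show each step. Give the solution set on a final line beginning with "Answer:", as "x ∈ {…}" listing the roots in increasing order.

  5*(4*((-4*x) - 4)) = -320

Step 1. [5*(4*((-4*x) - 4)) = -320] leading coefficient 5: divide by 5 ⇒ div: 4*((-4*x) - 4) = -64.
Step 2. [4*((-4*x) - 4) = -64] 4 out front; divide by 4 ⇒ div: (-4*x) - 4 = -16.
Step 3. [(-4*x) - 4 = -16] peel the -4: add 4 from each side ⇒ sub: -4*x = -12.
Step 4. [-4*x = -12] leading coefficient -4: divide by -4. So div: x = 3.

Answer: x ∈ {3}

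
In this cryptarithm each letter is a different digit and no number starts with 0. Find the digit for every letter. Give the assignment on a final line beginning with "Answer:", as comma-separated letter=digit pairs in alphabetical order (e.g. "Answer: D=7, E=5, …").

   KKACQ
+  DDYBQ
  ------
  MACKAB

Step 1. [col 1: Q + Q ≡ B (mod 10)] column 1 (Q + Q ≡ B (mod 10), carry-in 0) doesn't pin B yet; pick B=0 and continue, so B=0.
Step 2. [M] adding two 5-digit numbers gives at most 5+1 digits, and here it does — M is that final carry and must be 1. So M=1.
Step 3. [col 1: Q + Q ≡ B (mod 10)] in column 1 we have Q+Q≡B with carry-in 0; given B=0 and digits 0,1 already taken and all letters distinct, that pins Q to 5, so Q=5.
Step 4. [col 2: C + B ≡ A (mod 10)] A=4 is one option consistent with column 2 (C + B ≡ A (mod 10), carry-in 1) — take it ⇒ A=4.
Step 5. [col 2: C + B ≡ A (mod 10)] column 2 reads C+B+carry(1)=A with B=0, A=4; with digits 0,1,4,5 already taken and all letters distinct, the only value for C is 3 ⇒ C=3.
Step 6. [col 3: A + Y ≡ K (mod 10)] several values work for Y in column 3 (A + Y ≡ K (mod 10), carry-in 0); try Y=2. So Y=2.
Step 7. [col 3: A + Y ≡ K (mod 10)] in column 3 we have A+Y≡K with carry-in 0; given A=4, Y=2 and digits 0,1,2,3,4,5 already taken and all letters distinct, that pins K to 6, so K=6.
Step 8. [col 4: K + D ≡ C (mod 10)] column 4 reads K+D+carry(0)=C with K=6, C=3; with digits 0,1,2,3,4,5,6 already taken and all letters distinct, the only value for D is 7. So D=7.

Answer: A=4, B=0, C=3, D=7, K=6, M=1, Q=5, Y=2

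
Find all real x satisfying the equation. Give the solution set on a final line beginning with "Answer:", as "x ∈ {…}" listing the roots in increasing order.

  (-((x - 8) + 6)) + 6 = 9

Step 1. [(-((x - 8) + 6)) + 6 = 9] the outer +6 inverts by subtracting 6. So sub: -((x - 8) + 6) = 3.
Step 2. [-((x - 8) + 6) = 3] flip signs both sides. So neg: (x - 8) + 6 = -3.
Step 3. [(x - 8) + 6 = -3] subtract 6: x sits inside (… + 6). So sub: x - 8 = -9.
Step 4. [x - 8 = -9] 8 comes off first (add 8). So sub: x = -1.

Answer: x ∈ {-1}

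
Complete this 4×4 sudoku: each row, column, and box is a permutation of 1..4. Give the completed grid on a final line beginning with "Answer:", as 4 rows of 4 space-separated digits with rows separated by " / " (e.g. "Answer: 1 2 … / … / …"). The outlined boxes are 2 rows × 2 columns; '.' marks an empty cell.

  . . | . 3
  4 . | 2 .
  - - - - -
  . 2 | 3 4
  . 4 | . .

Step 1. [r1c2∈{1}] only 1 remains possible at r1c2, so r1c2=1.
Step 2. [r4c3∈{1}] r4c3's peers cover all but 1. So r4c3=1.
Step 3. [r4c1∈{3}] r4c1 is down to just 3, so r4c1=3.
Step 4. [r2c2∈{3}] r2c2's peers cover all but 3 ⇒ r2c2=3.
Step 5. [r4c4∈{2}] r4c4 is down to just 2. So r4c4=2.
Step 6. [r1c3∈{4}] nothing but 4 survives at r1c3. So r1c3=4.
Step 7. [r3c1∈{1}] nothing but 1 survives at r3c1. So r3c1=1.
Step 8. [r1c1∈{2}] only 2 remains possible at r1c1. So r1c1=2.
Step 9. [r2c4∈{1}] only 1 remains possible at r2c4. So r2c4=1.

Answer: 2 1 4 3 / 4 3 2 1 / 1 2 3 4 / 3 4 1 2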